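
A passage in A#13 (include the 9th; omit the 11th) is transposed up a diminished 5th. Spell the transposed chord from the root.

A# up a diminished 5th → E. New chord: E dominant thirteenth.
root → E
3rd (major 3rd) → G#
5th (perfect 5th) → B
7th (minor 7th) → D
9th (major 9th) → F#
13th (major 13th) → C#

E G# B D F# C#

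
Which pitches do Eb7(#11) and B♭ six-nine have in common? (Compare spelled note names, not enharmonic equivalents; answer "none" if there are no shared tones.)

Eb7(#11) = E♭, G, B♭, D♭, A.
B♭ six-nine = B♭, D, F, G, C.
Shared: G, B♭.

G  B♭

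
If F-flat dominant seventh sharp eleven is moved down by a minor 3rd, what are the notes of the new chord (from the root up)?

D♭ – F – A♭ – C♭ – G

F♭ down a minor 3rd → D♭. New chord: D♭ dominant seventh sharp eleven.
Root: D♭
Major 3rd (3rd): F
Perfect 5th (5th): A♭
Minor 7th (7th): C♭
Augmented 11th (11th): G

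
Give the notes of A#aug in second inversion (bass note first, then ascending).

E##, A#, C##

In root position, A#aug is A#–C##–E##.
Second inversion puts the fifth (E##) in the bass.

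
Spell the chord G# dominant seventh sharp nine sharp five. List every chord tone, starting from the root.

G# dominant seventh sharp nine sharp five: dominant seventh sharp nine sharp five on G-sharp.
G-sharp — root
B-sharp — major 3rd
D-double-sharp — augmented 5th
F-sharp — minor 7th
A-double-sharp — augmented 9th

G-sharp – B-sharp – D-double-sharp – F-sharp – A-double-sharp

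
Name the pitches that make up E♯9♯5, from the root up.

E#, G##, B##, D#, F##

E♯9♯5 is a dominant ninth sharp five built on E#.
- root: E#
- major 3rd: G##
- augmented 5th: B##
- minor 7th: D#
- major 9th: F##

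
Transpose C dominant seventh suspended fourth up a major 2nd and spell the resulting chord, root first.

D, G, A, C

Transposed root: C → D (major 2nd up). So we spell D dominant seventh suspended fourth:
D — root
G — perfect 4th
A — perfect 5th
C — minor 7th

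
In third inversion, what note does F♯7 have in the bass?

E

F♯7 = F#–A#–C#–E. Third inversion → seventh in the bass = E.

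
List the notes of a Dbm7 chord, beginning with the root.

Dbm7: minor seventh on D♭.
Root: D♭
Minor 3rd (3rd): F♭
Perfect 5th (5th): A♭
Minor 7th (7th): C♭

D♭, F♭, A♭, C♭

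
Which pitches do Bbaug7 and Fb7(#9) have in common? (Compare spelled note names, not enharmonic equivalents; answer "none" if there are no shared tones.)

Bbaug7 = Bb, D, F#, Ab.
Fb7(#9) = Fb, Ab, Cb, Ebb, G.
Shared: Ab.

Ab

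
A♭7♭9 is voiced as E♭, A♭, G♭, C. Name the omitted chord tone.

A♭7♭9 = A♭, C, E♭, G♭, B𝄫. The voicing lacks the 9th (minor 9th), B𝄫.

B𝄫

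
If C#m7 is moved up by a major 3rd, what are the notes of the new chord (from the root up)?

A major 3rd up from C# is E#, so the new chord is E# minor seventh.
root → E#
3rd (minor 3rd) → G#
5th (perfect 5th) → B#
7th (minor 7th) → D#

E#  G#  B#  D#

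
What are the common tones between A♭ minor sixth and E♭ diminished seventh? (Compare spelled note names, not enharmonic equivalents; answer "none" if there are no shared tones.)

A♭ minor sixth = A-flat, C-flat, E-flat, F.
E♭ diminished seventh = E-flat, G-flat, B-double-flat, D-double-flat.
Shared: E-flat.

E-flat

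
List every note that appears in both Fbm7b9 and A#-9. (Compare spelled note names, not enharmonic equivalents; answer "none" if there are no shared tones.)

none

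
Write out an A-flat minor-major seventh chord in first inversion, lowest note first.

C-flat E-flat G A-flat

In root position, A-flat minor-major seventh is A-flat–C-flat–E-flat–G.
First inversion puts the third (C-flat) in the bass.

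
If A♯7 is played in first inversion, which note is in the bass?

A♯7 = A♯–C𝄪–E♯–G♯. First inversion → third in the bass = C𝄪.

C𝄪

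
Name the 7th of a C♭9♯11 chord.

Bbb

Root of C♭9♯11 = Cb. The 7th is a minor 7th: Cb up a minor 7th → Bbb.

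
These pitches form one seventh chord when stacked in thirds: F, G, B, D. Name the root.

G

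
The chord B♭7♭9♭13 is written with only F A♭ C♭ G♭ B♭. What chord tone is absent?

D

The full B♭7♭9♭13 chord is B♭, D, F, A♭, C♭, G♭.
Comparing with the voicing, the major 3rd (3rd) — D — is absent.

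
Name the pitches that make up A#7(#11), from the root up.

A#7(#11) is a dominant seventh sharp eleven built on A#.
Root: A#
Major 3rd (3rd): C##
Perfect 5th (5th): E#
Minor 7th (7th): G#
Augmented 11th (11th): D##

A#, C##, E#, G#, D##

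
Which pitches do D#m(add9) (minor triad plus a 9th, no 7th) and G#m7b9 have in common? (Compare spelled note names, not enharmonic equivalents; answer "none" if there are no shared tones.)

D# F#

D#m(add9): D# F# A# E#
G#m7b9: G# B D# F# A
Common to both → D#, F#.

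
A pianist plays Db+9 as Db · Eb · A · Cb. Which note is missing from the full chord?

The full Db+9 chord is Db, F, A, Cb, Eb.
Comparing with the voicing, the major 3rd (3rd) — F — is absent.

F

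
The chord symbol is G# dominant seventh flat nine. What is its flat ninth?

Root of G# dominant seventh flat nine = G#. The 9th is a minor 9th: G# up a minor 9th → A.

A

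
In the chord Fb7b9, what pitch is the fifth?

Fb7b9 is built on Fb; its 5th is a perfect 5th above the root.
A fifth above F uses the letter C, and the perfect 5th above Fb is Cb.

Cb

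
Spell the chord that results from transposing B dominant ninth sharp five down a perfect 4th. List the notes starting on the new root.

F-sharp A-sharp C-double-sharp E G-sharp

Transposed root: B → F-sharp (perfect 4th down). So we spell F-sharp dominant ninth sharp five:
F-sharp — root
A-sharp — major 3rd
C-double-sharp — augmented 5th
E — minor 7th
G-sharp — major 9th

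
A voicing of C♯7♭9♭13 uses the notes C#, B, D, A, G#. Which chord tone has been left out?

E#

The full C♯7♭9♭13 chord is C#, E#, G#, B, D, A.
Comparing with the voicing, the major 3rd (3rd) — E# — is absent.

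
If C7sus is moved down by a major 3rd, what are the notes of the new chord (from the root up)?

Transposed root: C → Ab (major 3rd down). So we spell Ab dominant seventh suspended fourth:
root → Ab
4th (perfect 4th) → Db
5th (perfect 5th) → Eb
7th (minor 7th) → Gb

Ab – Db – Eb – Gb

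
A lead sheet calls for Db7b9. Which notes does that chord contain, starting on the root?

Db7b9: dominant seventh flat nine on Db.
Db — root
F — major 3rd
Ab — perfect 5th
Cb — minor 7th
Ebb — minor 9th

Db, F, Ab, Cb, Ebb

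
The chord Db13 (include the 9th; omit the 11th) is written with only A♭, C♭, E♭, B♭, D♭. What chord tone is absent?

F

The full Db13 chord is D♭, F, A♭, C♭, E♭, B♭.
Comparing with the voicing, the major 3rd (3rd) — F — is absent.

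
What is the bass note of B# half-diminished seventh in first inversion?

D-sharp

B# half-diminished seventh = B-sharp–D-sharp–F-sharp–A-sharp. First inversion → third in the bass = D-sharp.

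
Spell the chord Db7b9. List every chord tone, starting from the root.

Db7b9 is a dominant seventh flat nine built on Db.
- root: Db
- major 3rd: F
- perfect 5th: Ab
- minor 7th: Cb
- minor 9th: Ebb

Db, F, Ab, Cb, Ebb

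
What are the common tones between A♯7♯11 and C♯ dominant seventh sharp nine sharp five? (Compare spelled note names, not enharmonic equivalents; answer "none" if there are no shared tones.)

E# D##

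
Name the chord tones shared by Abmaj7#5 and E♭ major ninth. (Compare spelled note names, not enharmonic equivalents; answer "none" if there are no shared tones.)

Abmaj7#5 = A♭, C, E, G.
E♭ major ninth = E♭, G, B♭, D, F.
Shared: G.

G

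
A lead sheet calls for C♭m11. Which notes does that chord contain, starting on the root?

Cb Ebb Gb Bbb Db Fb

Root Cb, quality minor eleventh:
Root: Cb
Minor 3rd (3rd): Ebb
Perfect 5th (5th): Gb
Minor 7th (7th): Bbb
Major 9th (9th): Db
Perfect 11th (11th): Fb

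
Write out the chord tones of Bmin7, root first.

Bmin7 is a minor seventh built on B.
B — root
D — minor 3rd
F# — perfect 5th
A — minor 7th

B, D, F#, A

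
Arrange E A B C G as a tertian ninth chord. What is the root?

A

Stacking in thirds gives A – C – E – G – B, so A is the root — A minor ninth.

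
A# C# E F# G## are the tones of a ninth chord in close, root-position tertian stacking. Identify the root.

F#

Arranged so that each adjacent pair is a third by letter name: F# – A# – C# – E – G##.
The bottom of that stack, F#, is the root (this is F# dominant seventh sharp nine).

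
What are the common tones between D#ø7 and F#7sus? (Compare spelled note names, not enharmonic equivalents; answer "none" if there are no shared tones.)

D#ø7 = D♯, F♯, A, C♯.
F#7sus = F♯, B, C♯, E.
Shared: F♯, C♯.

F♯, C♯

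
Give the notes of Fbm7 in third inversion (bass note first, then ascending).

E𝄫 F♭ A𝄫 C♭

Fbm7 = F♭–A𝄫–C♭–E𝄫; third inversion → seventh (E𝄫) lowest.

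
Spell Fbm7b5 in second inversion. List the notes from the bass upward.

Cbb, Ebb, Fb, Abb

In root position, Fbm7b5 is Fb–Abb–Cbb–Ebb.
Second inversion puts the fifth (Cbb) in the bass.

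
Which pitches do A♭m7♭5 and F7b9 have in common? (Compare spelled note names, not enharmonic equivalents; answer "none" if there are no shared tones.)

A♭m7♭5 = A♭, C♭, E𝄫, G♭.
F7b9 = F, A, C, E♭, G♭.
Shared: G♭.

G♭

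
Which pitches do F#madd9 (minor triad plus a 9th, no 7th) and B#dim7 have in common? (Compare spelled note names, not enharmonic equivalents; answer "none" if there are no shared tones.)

F#  A

F#madd9 = F#, A, C#, G#.
B#dim7 = B#, D#, F#, A.
Shared: F#, A.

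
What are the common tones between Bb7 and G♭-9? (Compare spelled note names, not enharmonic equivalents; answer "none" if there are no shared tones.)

Ab

Bb7: Bb D F Ab
G♭-9: Gb Bbb Db Fb Ab
Common to both → Ab.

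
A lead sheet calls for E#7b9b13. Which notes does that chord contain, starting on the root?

E#7b9b13: dominant seventh flat nine flat thirteen on E#.
root → E#
3rd (major 3rd) → G##
5th (perfect 5th) → B#
7th (minor 7th) → D#
9th (minor 9th) → F#
13th (minor 13th) → C#

E#  G##  B#  D#  F#  C#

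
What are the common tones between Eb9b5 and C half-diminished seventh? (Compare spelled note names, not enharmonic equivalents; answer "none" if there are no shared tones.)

Eb9b5 = Eb, G, Bbb, Db, F.
C half-diminished seventh = C, Eb, Gb, Bb.
Shared: Eb.

Eb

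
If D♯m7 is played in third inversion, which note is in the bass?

C♯

D♯m7 = D♯–F♯–A♯–C♯. Third inversion → seventh in the bass = C♯.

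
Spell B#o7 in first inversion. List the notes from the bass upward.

In root position, B#o7 is B♯–D♯–F♯–A.
First inversion puts the third (D♯) in the bass.

D♯ – F♯ – A – B♯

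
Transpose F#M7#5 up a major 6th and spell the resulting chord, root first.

D#  F##  A##  C##

F# up a major 6th → D#. New chord: D# augmented major seventh.
- root: D#
- major 3rd: F##
- augmented 5th: A##
- major 7th: C##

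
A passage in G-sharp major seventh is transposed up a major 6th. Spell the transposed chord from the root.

E-sharp  G-double-sharp  B-sharp  D-double-sharp

G-sharp up a major 6th → E-sharp. New chord: E-sharp major seventh.
- root: E-sharp
- major 3rd: G-double-sharp
- perfect 5th: B-sharp
- major 7th: D-double-sharp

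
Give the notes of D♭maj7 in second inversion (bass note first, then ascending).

Ab  C  Db  F

D♭maj7 = Db–F–Ab–C; second inversion → fifth (Ab) lowest.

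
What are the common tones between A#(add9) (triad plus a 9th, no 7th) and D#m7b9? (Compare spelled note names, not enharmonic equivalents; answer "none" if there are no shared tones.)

A#

A#(add9) = A#, C##, E#, B#.
D#m7b9 = D#, F#, A#, C#, E.
Shared: A#.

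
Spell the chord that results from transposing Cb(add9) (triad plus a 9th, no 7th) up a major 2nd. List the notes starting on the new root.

Transposed root: Cb → Db (major 2nd up). So we spell Db added-ninth:
Db — root
F — major 3rd
Ab — perfect 5th
Eb — major 9th

Db  F  Ab  Eb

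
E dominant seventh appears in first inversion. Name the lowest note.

G-sharp

E dominant seventh in root position is E–G-sharp–B–D.
First inversion places the third in the bass, which is G-sharp.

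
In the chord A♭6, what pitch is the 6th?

F

A♭6 is built on A♭; its 6th is a major 6th above the root.
A sixth above A uses the letter F, and the major 6th above A♭ is F.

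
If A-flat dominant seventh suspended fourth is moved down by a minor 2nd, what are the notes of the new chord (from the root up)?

G  C  D  F

A-flat down a minor 2nd → G. New chord: G dominant seventh suspended fourth.
- root: G
- perfect 4th: C
- perfect 5th: D
- minor 7th: F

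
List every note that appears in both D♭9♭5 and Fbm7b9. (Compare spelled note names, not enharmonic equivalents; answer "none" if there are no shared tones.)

Abb, Cb

D♭9♭5 = Db, F, Abb, Cb, Eb.
Fbm7b9 = Fb, Abb, Cb, Ebb, Gbb.
Shared: Abb, Cb.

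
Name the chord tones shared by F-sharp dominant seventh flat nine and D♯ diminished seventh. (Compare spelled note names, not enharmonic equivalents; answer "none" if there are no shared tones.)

F-sharp dominant seventh flat nine: F-sharp A-sharp C-sharp E G
D♯ diminished seventh: D-sharp F-sharp A C
Common to both → F-sharp.

F-sharp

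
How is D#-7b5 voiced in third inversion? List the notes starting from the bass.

In root position, D#-7b5 is D♯–F♯–A–C♯.
Third inversion puts the seventh (C♯) in the bass.

C♯ D♯ F♯ A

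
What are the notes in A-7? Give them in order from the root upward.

A-7: minor seventh on A.
root → A
3rd (minor 3rd) → C
5th (perfect 5th) → E
7th (minor 7th) → G

A, C, E, G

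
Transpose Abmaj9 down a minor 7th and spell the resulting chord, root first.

Bb, D, F, A, C

Transposed root: Ab → Bb (minor 7th down). So we spell Bb major ninth:
- root: Bb
- major 3rd: D
- perfect 5th: F
- major 7th: A
- major 9th: C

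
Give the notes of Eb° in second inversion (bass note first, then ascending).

In root position, Eb° is Eb–Gb–Bbb.
Second inversion puts the fifth (Bbb) in the bass.

Bbb, Eb, Gb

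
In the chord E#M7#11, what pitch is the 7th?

D𝄪

E#M7#11 is built on E♯; its 7th is a major 7th above the root.
A seventh above E uses the letter D, and the major 7th above E♯ is D𝄪.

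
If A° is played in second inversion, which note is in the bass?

Eb

A° = A–C–Eb. Second inversion → fifth in the bass = Eb.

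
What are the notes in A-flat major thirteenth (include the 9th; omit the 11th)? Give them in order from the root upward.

A-flat major thirteenth: major thirteenth on A-flat.
Root: A-flat
Major 3rd (3rd): C
Perfect 5th (5th): E-flat
Major 7th (7th): G
Major 9th (9th): B-flat
Major 13th (13th): F

A-flat, C, E-flat, G, B-flat, F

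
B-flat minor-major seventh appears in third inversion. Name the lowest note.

A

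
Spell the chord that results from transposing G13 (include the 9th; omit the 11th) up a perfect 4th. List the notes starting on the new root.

C – E – G – Bb – D – A

G up a perfect 4th → C. New chord: C dominant thirteenth.
C — root
E — major 3rd
G — perfect 5th
Bb — minor 7th
D — major 9th
A — major 13th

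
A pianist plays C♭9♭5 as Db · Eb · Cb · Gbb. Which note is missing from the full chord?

The full C♭9♭5 chord is Cb, Eb, Gbb, Bbb, Db.
Comparing with the voicing, the minor 7th (7th) — Bbb — is absent.

Bbb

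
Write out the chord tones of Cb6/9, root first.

Cb6/9 is a six-nine built on Cb.
- root: Cb
- major 3rd: Eb
- perfect 5th: Gb
- major 6th: Ab
- major 9th: Db

Cb, Eb, Gb, Ab, Db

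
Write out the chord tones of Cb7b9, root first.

Cb Eb Gb Bbb Dbb

Cb7b9 is a dominant seventh flat nine built on Cb.
Root: Cb
Major 3rd (3rd): Eb
Perfect 5th (5th): Gb
Minor 7th (7th): Bbb
Minor 9th (9th): Dbb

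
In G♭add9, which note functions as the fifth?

G♭add9 is built on G♭; its 5th is a perfect 5th above the root.
A fifth above G uses the letter D, and the perfect 5th above G♭ is D♭.

D♭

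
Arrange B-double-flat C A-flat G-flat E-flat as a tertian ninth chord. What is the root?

Arranged so that each adjacent pair is a third by letter name: A-flat – C – E-flat – G-flat – B-double-flat.
The bottom of that stack, A-flat, is the root (this is A-flat dominant seventh flat nine).

A-flat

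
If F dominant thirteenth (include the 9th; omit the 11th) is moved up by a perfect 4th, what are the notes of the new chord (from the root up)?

Transposed root: F → B-flat (perfect 4th up). So we spell B-flat dominant thirteenth:
B-flat — root
D — major 3rd
F — perfect 5th
A-flat — minor 7th
C — major 9th
G — major 13th

B-flat  D  F  A-flat  C  G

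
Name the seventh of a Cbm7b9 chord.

Bbb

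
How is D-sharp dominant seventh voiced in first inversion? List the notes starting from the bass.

In root position, D-sharp dominant seventh is D♯–F𝄪–A♯–C♯.
First inversion puts the third (F𝄪) in the bass.

F𝄪  A♯  C♯  D♯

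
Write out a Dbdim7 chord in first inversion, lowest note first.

In root position, Dbdim7 is Db–Fb–Abb–Cbb.
First inversion puts the third (Fb) in the bass.

Fb – Abb – Cbb – Db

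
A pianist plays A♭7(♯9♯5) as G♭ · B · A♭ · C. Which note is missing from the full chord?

E

A♭7(♯9♯5) = A♭, C, E, G♭, B. The voicing lacks the 5th (augmented 5th), E.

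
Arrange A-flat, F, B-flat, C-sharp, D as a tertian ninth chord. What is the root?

Stacking in thirds gives B-flat – D – F – A-flat – C-sharp, so B-flat is the root — B-flat dominant seventh sharp nine.

B-flat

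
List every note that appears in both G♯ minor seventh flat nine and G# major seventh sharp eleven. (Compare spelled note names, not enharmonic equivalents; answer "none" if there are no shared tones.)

G♯ minor seventh flat nine: G-sharp B D-sharp F-sharp A
G# major seventh sharp eleven: G-sharp B-sharp D-sharp F-double-sharp C-double-sharp
Common to both → G-sharp, D-sharp.

G-sharp – D-sharp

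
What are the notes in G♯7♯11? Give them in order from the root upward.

G♯ B♯ D♯ F♯ C𝄪

G♯7♯11 is a dominant seventh sharp eleven built on G♯.
root → G♯
3rd (major 3rd) → B♯
5th (perfect 5th) → D♯
7th (minor 7th) → F♯
11th (augmented 11th) → C𝄪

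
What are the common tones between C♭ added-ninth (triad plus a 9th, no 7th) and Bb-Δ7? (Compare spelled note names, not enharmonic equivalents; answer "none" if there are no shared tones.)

C♭ added-ninth: C♭ E♭ G♭ D♭
Bb-Δ7: B♭ D♭ F A
Common to both → D♭.

D♭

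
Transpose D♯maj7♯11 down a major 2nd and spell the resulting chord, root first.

A major 2nd down from D# is C#, so the new chord is C# major seventh sharp eleven.
- root: C#
- major 3rd: E#
- perfect 5th: G#
- major 7th: B#
- augmented 11th: F##

C#  E#  G#  B#  F##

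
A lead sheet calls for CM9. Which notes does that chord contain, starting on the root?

Root C, quality major ninth:
root → C
3rd (major 3rd) → E
5th (perfect 5th) → G
7th (major 7th) → B
9th (major 9th) → D

C, E, G, B, D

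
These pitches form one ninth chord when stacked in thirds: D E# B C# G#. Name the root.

C#

Stacking in thirds gives C# – E# – G# – B – D, so C# is the root — C# dominant seventh flat nine.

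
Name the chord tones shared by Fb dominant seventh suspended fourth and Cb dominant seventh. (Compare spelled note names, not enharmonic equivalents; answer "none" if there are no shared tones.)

B-double-flat  C-flat

Fb dominant seventh suspended fourth: F-flat B-double-flat C-flat E-double-flat
Cb dominant seventh: C-flat E-flat G-flat B-double-flat
Common to both → B-double-flat, C-flat.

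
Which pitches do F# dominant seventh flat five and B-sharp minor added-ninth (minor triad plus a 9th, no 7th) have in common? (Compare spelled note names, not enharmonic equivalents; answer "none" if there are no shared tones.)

F# dominant seventh flat five = F#, A#, C, E.
B-sharp minor added-ninth = B#, D#, F##, C##.
Shared: none.

none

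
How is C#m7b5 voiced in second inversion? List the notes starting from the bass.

G, B, C#, E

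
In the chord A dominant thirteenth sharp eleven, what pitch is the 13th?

F#

A dominant thirteenth sharp eleven is built on A; its 13th is a major 13th above the root.
A sixth above A uses the letter F, and the major 13th above A is F#.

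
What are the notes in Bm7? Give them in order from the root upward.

B – D – F♯ – A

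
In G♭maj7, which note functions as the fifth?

Db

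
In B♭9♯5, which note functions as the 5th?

Root of B♭9♯5 = Bb. The 5th is an augmented 5th: Bb up an augmented 5th → F#.

F#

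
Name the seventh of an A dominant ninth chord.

G

A dominant ninth is built on A; its 7th is a minor 7th above the root.
A seventh above A uses the letter G, and the minor 7th above A is G.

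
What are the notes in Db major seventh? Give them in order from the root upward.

Db, F, Ab, C

Db major seventh is a major seventh built on Db.
Db — root
F — major 3rd
Ab — perfect 5th
C — major 7th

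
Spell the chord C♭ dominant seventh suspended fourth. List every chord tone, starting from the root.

C♭ dominant seventh suspended fourth is a dominant seventh suspended fourth built on C♭.
Root: C♭
Perfect 4th (4th): F♭
Perfect 5th (5th): G♭
Minor 7th (7th): B𝄫

C♭  F♭  G♭  B𝄫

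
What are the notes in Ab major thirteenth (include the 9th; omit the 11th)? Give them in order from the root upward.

A-flat – C – E-flat – G – B-flat – F

Ab major thirteenth: major thirteenth on A-flat.
root → A-flat
3rd (major 3rd) → C
5th (perfect 5th) → E-flat
7th (major 7th) → G
9th (major 9th) → B-flat
13th (major 13th) → F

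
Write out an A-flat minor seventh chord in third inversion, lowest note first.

A-flat minor seventh = A-flat–C-flat–E-flat–G-flat; third inversion → seventh (G-flat) lowest.

G-flat A-flat C-flat E-flat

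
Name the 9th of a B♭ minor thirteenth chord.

Root of B♭ minor thirteenth = B-flat. The 9th is a major 9th: B-flat up a major 9th → C.

C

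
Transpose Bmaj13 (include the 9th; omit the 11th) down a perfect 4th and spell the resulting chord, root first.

F#, A#, C#, E#, G#, D#

B down a perfect 4th → F#. New chord: F# major thirteenth.
F# — root
A# — major 3rd
C# — perfect 5th
E# — major 7th
G# — major 9th
D# — major 13th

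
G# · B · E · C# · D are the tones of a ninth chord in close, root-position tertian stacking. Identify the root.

C#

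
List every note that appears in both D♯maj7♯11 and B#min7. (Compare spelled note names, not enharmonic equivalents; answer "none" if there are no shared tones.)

D♯maj7♯11: D# F## A# C## G##
B#min7: B# D# F## A#
Common to both → D#, F##, A#.

D# F## A#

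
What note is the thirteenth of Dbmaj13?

Bb

Dbmaj13 is built on Db; its 13th is a major 13th above the root.
A sixth above D uses the letter B, and the major 13th above Db is Bb.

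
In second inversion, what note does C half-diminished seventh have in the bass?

Gb

C half-diminished seventh = C–Eb–Gb–Bb. Second inversion → fifth in the bass = Gb.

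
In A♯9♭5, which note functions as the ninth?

B#

A♯9♭5 is built on A#; its 9th is a major 9th above the root.
A second above A uses the letter B, and the major 9th above A# is B#.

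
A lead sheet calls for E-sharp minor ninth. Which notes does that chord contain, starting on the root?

E-sharp minor ninth is a minor ninth built on E#.
root → E#
3rd (minor 3rd) → G#
5th (perfect 5th) → B#
7th (minor 7th) → D#
9th (major 9th) → F##

E#, G#, B#, D#, F##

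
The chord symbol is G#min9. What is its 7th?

F#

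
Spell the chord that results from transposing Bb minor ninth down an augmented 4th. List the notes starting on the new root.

Fb Abb Cb Ebb Gb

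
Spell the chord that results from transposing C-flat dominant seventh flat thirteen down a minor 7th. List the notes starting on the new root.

Db  F  Ab  Cb  Bbb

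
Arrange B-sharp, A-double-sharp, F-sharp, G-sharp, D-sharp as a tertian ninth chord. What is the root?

G-sharp

Arranged so that each adjacent pair is a third by letter name: G-sharp – B-sharp – D-sharp – F-sharp – A-double-sharp.
The bottom of that stack, G-sharp, is the root (this is G-sharp dominant seventh sharp nine).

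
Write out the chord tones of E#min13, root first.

E♯ – G♯ – B♯ – D♯ – F𝄪 – A♯ – C𝄪

E#min13 is a minor thirteenth built on E♯.
E♯ — root
G♯ — minor 3rd
B♯ — perfect 5th
D♯ — minor 7th
F𝄪 — major 9th
A♯ — perfect 11th
C𝄪 — major 13th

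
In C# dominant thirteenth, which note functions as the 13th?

C# dominant thirteenth is built on C#; its 13th is a major 13th above the root.
A sixth above C uses the letter A, and the major 13th above C# is A#.

A#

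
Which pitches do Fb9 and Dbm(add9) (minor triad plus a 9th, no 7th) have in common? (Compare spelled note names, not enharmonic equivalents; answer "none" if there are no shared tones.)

Fb9: Fb Ab Cb Ebb Gb
Dbm(add9): Db Fb Ab Eb
Common to both → Fb, Ab.

Fb, Ab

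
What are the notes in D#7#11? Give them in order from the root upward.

D#, F##, A#, C#, G##

D#7#11: dominant seventh sharp eleven on D#.
- root: D#
- major 3rd: F##
- perfect 5th: A#
- minor 7th: C#
- augmented 11th: G##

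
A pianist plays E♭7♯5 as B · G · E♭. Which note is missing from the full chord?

D♭

The full E♭7♯5 chord is E♭, G, B, D♭.
Comparing with the voicing, the minor 7th (7th) — D♭ — is absent.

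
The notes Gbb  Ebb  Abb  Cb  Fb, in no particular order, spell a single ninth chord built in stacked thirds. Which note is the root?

Fb

Stacking in thirds gives Fb – Abb – Cb – Ebb – Gbb, so Fb is the root — Fb minor seventh flat nine.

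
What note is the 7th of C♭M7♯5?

B♭

Root of C♭M7♯5 = C♭. The 7th is a major 7th: C♭ up a major 7th → B♭.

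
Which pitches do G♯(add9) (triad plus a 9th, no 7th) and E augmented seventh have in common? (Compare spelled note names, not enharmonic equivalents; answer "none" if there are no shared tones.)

G#, B#

G♯(add9): G# B# D# A#
E augmented seventh: E G# B# D
Common to both → G#, B#.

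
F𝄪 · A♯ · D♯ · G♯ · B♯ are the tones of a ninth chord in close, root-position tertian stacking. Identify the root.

G♯

Arranged so that each adjacent pair is a third by letter name: G♯ – B♯ – D♯ – F𝄪 – A♯.
The bottom of that stack, G♯, is the root (this is G♯ major ninth).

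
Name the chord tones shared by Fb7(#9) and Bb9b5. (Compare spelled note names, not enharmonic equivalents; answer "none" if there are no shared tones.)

Fb Ab

Fb7(#9) = Fb, Ab, Cb, Ebb, G.
Bb9b5 = Bb, D, Fb, Ab, C.
Shared: Fb, Ab.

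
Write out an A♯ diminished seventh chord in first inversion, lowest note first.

C-sharp  E  G  A-sharp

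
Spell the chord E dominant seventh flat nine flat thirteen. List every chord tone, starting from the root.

E dominant seventh flat nine flat thirteen is a dominant seventh flat nine flat thirteen built on E.
E — root
G# — major 3rd
B — perfect 5th
D — minor 7th
F — minor 9th
C — minor 13th

E – G# – B – D – F – C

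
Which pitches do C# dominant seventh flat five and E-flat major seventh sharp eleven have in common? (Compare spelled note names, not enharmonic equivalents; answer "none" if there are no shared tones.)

C# dominant seventh flat five = C-sharp, E-sharp, G, B.
E-flat major seventh sharp eleven = E-flat, G, B-flat, D, A.
Shared: G.

G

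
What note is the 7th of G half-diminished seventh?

Root of G half-diminished seventh = G. The 7th is a minor 7th: G up a minor 7th → F.

F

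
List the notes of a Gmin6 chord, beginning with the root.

G, Bb, D, E

Gmin6 is a minor sixth built on G.
G — root
Bb — minor 3rd
D — perfect 5th
E — major 6th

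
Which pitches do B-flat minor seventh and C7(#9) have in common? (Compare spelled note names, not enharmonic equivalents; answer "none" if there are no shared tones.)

Bb

B-flat minor seventh: Bb Db F Ab
C7(#9): C E G Bb D#
Common to both → Bb.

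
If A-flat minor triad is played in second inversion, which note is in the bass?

Eb

A-flat minor triad in root position is Ab–Cb–Eb.
Second inversion places the fifth in the bass, which is Eb.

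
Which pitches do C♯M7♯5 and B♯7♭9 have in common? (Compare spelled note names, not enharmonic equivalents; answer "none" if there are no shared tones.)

C# B#

C♯M7♯5: C# E# G## B#
B♯7♭9: B# D## F## A# C#
Common to both → C#, B#.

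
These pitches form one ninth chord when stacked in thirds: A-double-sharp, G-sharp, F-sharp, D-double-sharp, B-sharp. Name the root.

G-sharp

Arranged so that each adjacent pair is a third by letter name: G-sharp – B-sharp – D-double-sharp – F-sharp – A-double-sharp.
The bottom of that stack, G-sharp, is the root (this is G-sharp dominant seventh sharp nine sharp five).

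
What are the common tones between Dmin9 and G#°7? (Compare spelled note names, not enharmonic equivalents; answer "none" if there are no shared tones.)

D  F

Dmin9 = D, F, A, C, E.
G#°7 = G♯, B, D, F.
Shared: D, F.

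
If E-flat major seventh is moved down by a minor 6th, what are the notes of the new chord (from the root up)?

E-flat down a minor 6th → G. New chord: G major seventh.
- root: G
- major 3rd: B
- perfect 5th: D
- major 7th: F-sharp

G – B – D – F-sharp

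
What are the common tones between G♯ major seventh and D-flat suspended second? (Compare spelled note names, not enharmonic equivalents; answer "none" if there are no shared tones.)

none

G♯ major seventh = G-sharp, B-sharp, D-sharp, F-double-sharp.
D-flat suspended second = D-flat, E-flat, A-flat.
Shared: none.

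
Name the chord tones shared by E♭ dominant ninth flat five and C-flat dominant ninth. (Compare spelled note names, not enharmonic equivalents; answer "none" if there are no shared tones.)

E-flat B-double-flat D-flat

E♭ dominant ninth flat five = E-flat, G, B-double-flat, D-flat, F.
C-flat dominant ninth = C-flat, E-flat, G-flat, B-double-flat, D-flat.
Shared: E-flat, B-double-flat, D-flat.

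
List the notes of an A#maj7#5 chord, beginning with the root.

A#maj7#5: augmented major seventh on A#.
A# — root
C## — major 3rd
E## — augmented 5th
G## — major 7th

A#  C##  E##  G##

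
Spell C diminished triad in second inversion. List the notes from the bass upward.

G♭ C E♭

In root position, C diminished triad is C–E♭–G♭.
Second inversion puts the fifth (G♭) in the bass.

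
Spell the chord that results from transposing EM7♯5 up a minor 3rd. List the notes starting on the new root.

A minor 3rd up from E is G, so the new chord is G augmented major seventh.
Root: G
Major 3rd (3rd): B
Augmented 5th (5th): D#
Major 7th (7th): F#

G – B – D# – F#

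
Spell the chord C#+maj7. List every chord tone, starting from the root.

Root C#, quality augmented major seventh:
Root: C#
Major 3rd (3rd): E#
Augmented 5th (5th): G##
Major 7th (7th): B#

C# E# G## B#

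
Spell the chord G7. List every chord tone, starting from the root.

G, B, D, F

G7: dominant seventh on G.
G — root
B — major 3rd
D — perfect 5th
F — minor 7th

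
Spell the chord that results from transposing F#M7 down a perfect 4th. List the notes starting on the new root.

A perfect 4th down from F# is C#, so the new chord is C# major seventh.
Root: C#
Major 3rd (3rd): E#
Perfect 5th (5th): G#
Major 7th (7th): B#

C# – E# – G# – B#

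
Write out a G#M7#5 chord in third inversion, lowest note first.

F##, G#, B#, D##

G#M7#5 = G#–B#–D##–F##; third inversion → seventh (F##) lowest.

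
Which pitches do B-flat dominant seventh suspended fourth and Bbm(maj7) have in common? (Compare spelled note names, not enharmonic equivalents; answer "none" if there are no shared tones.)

Bb F

B-flat dominant seventh suspended fourth = Bb, Eb, F, Ab.
Bbm(maj7) = Bb, Db, F, A.
Shared: Bb, F.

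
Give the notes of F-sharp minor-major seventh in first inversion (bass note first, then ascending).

A, C#, E#, F#

F-sharp minor-major seventh = F#–A–C#–E#; first inversion → third (A) lowest.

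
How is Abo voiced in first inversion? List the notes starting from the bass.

Abo = Ab–Cb–Ebb; first inversion → third (Cb) lowest.

Cb, Ebb, Ab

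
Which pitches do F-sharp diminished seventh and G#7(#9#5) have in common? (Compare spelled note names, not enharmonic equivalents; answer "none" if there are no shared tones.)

F#

F-sharp diminished seventh = F#, A, C, Eb.
G#7(#9#5) = G#, B#, D##, F#, A##.
Shared: F#.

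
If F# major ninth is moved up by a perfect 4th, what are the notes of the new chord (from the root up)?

F-sharp up a perfect 4th → B. New chord: B major ninth.
Root: B
Major 3rd (3rd): D-sharp
Perfect 5th (5th): F-sharp
Major 7th (7th): A-sharp
Major 9th (9th): C-sharp

B  D-sharp  F-sharp  A-sharp  C-sharp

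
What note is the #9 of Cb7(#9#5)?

D

Cb7(#9#5) is built on Cb; its 9th is an augmented 9th above the root.
A second above C uses the letter D, and the augmented 9th above Cb is D.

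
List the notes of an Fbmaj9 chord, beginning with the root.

Fb, Ab, Cb, Eb, Gb

Fbmaj9 is a major ninth built on Fb.
Root: Fb
Major 3rd (3rd): Ab
Perfect 5th (5th): Cb
Major 7th (7th): Eb
Major 9th (9th): Gb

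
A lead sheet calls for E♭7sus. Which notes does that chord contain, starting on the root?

Eb  Ab  Bb  Db

Root Eb, quality dominant seventh suspended fourth:
Root: Eb
Perfect 4th (4th): Ab
Perfect 5th (5th): Bb
Minor 7th (7th): Db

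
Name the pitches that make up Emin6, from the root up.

E, G, B, C#

Emin6: minor sixth on E.
Root: E
Minor 3rd (3rd): G
Perfect 5th (5th): B
Major 6th (6th): C#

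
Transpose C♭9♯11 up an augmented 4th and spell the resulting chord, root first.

F, A, C, Eb, G, B

Cb up an augmented 4th → F. New chord: F dominant ninth sharp eleven.
F — root
A — major 3rd
C — perfect 5th
Eb — minor 7th
G — major 9th
B — augmented 11th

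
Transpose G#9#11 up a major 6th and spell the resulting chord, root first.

Transposed root: G# → E# (major 6th up). So we spell E# dominant ninth sharp eleven:
root → E#
3rd (major 3rd) → G##
5th (perfect 5th) → B#
7th (minor 7th) → D#
9th (major 9th) → F##
11th (augmented 11th) → A##

E#, G##, B#, D#, F##, A##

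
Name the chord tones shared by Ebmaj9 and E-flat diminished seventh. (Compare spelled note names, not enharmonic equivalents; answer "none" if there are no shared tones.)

Ebmaj9: Eb G Bb D F
E-flat diminished seventh: Eb Gb Bbb Dbb
Common to both → Eb.

Eb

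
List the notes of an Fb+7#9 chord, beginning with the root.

Fb+7#9: dominant seventh sharp nine sharp five on Fb.
root → Fb
3rd (major 3rd) → Ab
5th (augmented 5th) → C
7th (minor 7th) → Ebb
9th (augmented 9th) → G

Fb, Ab, C, Ebb, G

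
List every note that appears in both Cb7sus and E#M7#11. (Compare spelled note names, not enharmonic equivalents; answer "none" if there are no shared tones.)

Cb7sus: Cb Fb Gb Bbb
E#M7#11: E# G## B# D## A##
Common to both → none.

none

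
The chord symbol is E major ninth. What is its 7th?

D#

Root of E major ninth = E. The 7th is a major 7th: E up a major 7th → D#.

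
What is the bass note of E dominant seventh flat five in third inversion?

D

E dominant seventh flat five = E–G#–Bb–D. Third inversion → seventh in the bass = D.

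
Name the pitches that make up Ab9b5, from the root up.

A♭ – C – E𝄫 – G♭ – B♭

Ab9b5 is a dominant ninth flat five built on A♭.
A♭ — root
C — major 3rd
E𝄫 — diminished 5th
G♭ — minor 7th
B♭ — major 9th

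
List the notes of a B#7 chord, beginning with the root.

Root B#, quality dominant seventh:
root → B#
3rd (major 3rd) → D##
5th (perfect 5th) → F##
7th (minor 7th) → A#

B#, D##, F##, A#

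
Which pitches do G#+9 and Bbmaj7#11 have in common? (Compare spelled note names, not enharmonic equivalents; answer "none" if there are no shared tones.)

none

G#+9: G# B# D## F# A#
Bbmaj7#11: Bb D F A E
Common to both → none.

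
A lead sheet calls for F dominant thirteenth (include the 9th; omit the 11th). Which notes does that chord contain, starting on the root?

F – A – C – E-flat – G – D

F dominant thirteenth is a dominant thirteenth built on F.
F — root
A — major 3rd
C — perfect 5th
E-flat — minor 7th
G — major 9th
D — major 13th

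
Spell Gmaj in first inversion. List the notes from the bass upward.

Gmaj = G–B–D; first inversion → third (B) lowest.

B – D – G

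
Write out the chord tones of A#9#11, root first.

A#, C##, E#, G#, B#, D##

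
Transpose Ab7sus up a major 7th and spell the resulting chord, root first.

A major 7th up from A♭ is G, so the new chord is G dominant seventh suspended fourth.
- root: G
- perfect 4th: C
- perfect 5th: D
- minor 7th: F

G, C, D, F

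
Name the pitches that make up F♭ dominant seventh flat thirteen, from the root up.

Root F-flat, quality dominant seventh flat thirteen:
Root: F-flat
Major 3rd (3rd): A-flat
Perfect 5th (5th): C-flat
Minor 7th (7th): E-double-flat
Minor 13th (13th): D-double-flat

F-flat, A-flat, C-flat, E-double-flat, D-double-flat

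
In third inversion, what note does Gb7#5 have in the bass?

Fb

Gb7#5 in root position is Gb–Bb–D–Fb.
Third inversion places the seventh in the bass, which is Fb.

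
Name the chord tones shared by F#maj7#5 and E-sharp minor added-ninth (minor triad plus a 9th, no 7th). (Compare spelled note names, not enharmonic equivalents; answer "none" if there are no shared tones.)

E♯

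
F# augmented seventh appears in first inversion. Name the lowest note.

F# augmented seventh = F#–A#–C##–E. First inversion → third in the bass = A#.

A#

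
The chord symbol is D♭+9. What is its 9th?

D♭+9 is built on Db; its 9th is a major 9th above the root.
A second above D uses the letter E, and the major 9th above Db is Eb.

Eb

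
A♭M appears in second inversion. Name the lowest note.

A♭M in root position is Ab–C–Eb.
Second inversion places the fifth in the bass, which is Eb.

Eb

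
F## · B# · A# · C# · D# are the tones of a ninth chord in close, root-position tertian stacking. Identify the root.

Arranged so that each adjacent pair is a third by letter name: B# – D# – F## – A# – C#.
The bottom of that stack, B#, is the root (this is B# minor seventh flat nine).

B#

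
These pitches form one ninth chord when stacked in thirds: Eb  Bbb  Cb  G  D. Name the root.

Stacking in thirds gives Cb – Eb – G – Bbb – D, so Cb is the root — Cb dominant seventh sharp nine sharp five.

Cb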